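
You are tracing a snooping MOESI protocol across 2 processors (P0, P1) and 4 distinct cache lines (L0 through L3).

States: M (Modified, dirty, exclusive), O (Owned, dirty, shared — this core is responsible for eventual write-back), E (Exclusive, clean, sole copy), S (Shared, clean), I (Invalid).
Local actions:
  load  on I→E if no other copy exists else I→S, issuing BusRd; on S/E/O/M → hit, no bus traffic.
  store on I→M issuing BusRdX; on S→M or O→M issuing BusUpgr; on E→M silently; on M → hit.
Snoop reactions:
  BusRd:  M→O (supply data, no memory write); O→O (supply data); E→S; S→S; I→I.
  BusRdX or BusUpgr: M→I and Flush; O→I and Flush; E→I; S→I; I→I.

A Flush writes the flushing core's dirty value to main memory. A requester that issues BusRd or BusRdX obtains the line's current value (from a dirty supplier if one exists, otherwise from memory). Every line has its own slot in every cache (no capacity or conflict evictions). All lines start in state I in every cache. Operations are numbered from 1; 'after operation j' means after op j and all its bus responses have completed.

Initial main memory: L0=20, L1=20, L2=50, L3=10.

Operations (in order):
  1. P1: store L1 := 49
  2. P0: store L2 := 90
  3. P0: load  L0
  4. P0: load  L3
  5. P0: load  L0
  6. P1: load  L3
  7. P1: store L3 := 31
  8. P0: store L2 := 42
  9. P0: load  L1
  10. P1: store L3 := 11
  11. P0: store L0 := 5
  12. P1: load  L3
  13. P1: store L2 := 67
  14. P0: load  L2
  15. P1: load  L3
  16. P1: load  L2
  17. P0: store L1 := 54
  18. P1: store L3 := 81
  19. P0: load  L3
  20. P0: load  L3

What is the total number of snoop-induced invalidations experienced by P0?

step 1: P1: store L1 := 49  ⟶  IM  (L1)  txn=BusRdX  M[L1]=20
step 2: P0: store L2 := 90  ⟶  MI  (L2)  txn=BusRdX  M[L2]=50
step 3: P0: load  L0  ⟶  EI  (L0)  txn=BusRd  M[L0]=20
step 4: P0: load  L3  ⟶  EI  (L3)  txn=BusRd  M[L3]=10
step 5: P0: load  L0  ⟶  EI  (L0)  txn=∅  M[L0]=20
step 6: P1: load  L3  ⟶  SS  (L3)  txn=BusRd  M[L3]=10
step 7: P1: store L3 := 31  ⟶  IM  (L3)  txn=BusUpgr  M[L3]=10
step 8: P0: store L2 := 42  ⟶  MI  (L2)  txn=∅  M[L2]=50
step 9: P0: load  L1  ⟶  SO  (L1)  txn=BusRd  M[L1]=20
step 10: P1: store L3 := 11  ⟶  IM  (L3)  txn=∅  M[L3]=10
step 11: P0: store L0 := 5  ⟶  MI  (L0)  txn=∅  M[L0]=20
step 12: P1: load  L3  ⟶  IM  (L3)  txn=∅  M[L3]=10
step 13: P1: store L2 := 67  ⟶  IM  (L2)  txn=BusRdX+Flush  M[L2]=42
step 14: P0: load  L2  ⟶  SO  (L2)  txn=BusRd  M[L2]=42
step 15: P1: load  L3  ⟶  IM  (L3)  txn=∅  M[L3]=10
step 16: P1: load  L2  ⟶  SO  (L2)  txn=∅  M[L2]=42
step 17: P0: store L1 := 54  ⟶  MI  (L1)  txn=BusUpgr+Flush  M[L1]=49
step 18: P1: store L3 := 81  ⟶  IM  (L3)  txn=∅  M[L3]=10
step 19: P0: load  L3  ⟶  SO  (L3)  txn=BusRd  M[L3]=10
step 20: P0: load  L3  ⟶  SO  (L3)  txn=∅  M[L3]=10

invalidations = 2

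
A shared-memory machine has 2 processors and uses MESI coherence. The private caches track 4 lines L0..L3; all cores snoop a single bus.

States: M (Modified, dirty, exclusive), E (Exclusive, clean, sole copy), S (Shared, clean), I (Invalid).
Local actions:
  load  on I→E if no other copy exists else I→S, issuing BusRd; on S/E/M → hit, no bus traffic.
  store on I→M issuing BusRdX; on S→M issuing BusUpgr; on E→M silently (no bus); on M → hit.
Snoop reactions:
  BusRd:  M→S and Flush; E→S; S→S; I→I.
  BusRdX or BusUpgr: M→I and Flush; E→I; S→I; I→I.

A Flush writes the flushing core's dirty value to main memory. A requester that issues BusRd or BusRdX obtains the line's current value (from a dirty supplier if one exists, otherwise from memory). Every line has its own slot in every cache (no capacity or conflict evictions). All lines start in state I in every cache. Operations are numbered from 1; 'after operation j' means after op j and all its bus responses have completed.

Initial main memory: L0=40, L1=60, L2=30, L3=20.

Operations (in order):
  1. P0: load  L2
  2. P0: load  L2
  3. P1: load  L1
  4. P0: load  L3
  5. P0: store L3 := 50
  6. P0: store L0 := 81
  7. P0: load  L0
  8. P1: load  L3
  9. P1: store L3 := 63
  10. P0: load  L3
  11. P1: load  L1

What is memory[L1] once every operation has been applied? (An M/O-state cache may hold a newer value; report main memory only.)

[1] P0: load  L2 | P0:E(30), P1:I | bus: BusRd
[2] P0: load  L2 | P0:E(30), P1:I | bus: none
[3] P1: load  L1 | P0:I, P1:E(60) | bus: BusRd
[4] P0: load  L3 | P0:E(20), P1:I | bus: BusRd
[5] P0: store L3 := 50 | P0:M(50), P1:I | bus: none
[6] P0: store L0 := 81 | P0:M(81), P1:I | bus: BusRdX
[7] P0: load  L0 | P0:M(81), P1:I | bus: none
[8] P1: load  L3 | P0:S(50), P1:S(50) | bus: BusRd,Flush
[9] P1: store L3 := 63 | P0:I, P1:M(63) | bus: BusUpgr
[10] P0: load  L3 | P0:S(63), P1:S(63) | bus: BusRd,Flush
[11] P1: load  L1 | P0:I, P1:E(60) | bus: none

memory[L1] = 60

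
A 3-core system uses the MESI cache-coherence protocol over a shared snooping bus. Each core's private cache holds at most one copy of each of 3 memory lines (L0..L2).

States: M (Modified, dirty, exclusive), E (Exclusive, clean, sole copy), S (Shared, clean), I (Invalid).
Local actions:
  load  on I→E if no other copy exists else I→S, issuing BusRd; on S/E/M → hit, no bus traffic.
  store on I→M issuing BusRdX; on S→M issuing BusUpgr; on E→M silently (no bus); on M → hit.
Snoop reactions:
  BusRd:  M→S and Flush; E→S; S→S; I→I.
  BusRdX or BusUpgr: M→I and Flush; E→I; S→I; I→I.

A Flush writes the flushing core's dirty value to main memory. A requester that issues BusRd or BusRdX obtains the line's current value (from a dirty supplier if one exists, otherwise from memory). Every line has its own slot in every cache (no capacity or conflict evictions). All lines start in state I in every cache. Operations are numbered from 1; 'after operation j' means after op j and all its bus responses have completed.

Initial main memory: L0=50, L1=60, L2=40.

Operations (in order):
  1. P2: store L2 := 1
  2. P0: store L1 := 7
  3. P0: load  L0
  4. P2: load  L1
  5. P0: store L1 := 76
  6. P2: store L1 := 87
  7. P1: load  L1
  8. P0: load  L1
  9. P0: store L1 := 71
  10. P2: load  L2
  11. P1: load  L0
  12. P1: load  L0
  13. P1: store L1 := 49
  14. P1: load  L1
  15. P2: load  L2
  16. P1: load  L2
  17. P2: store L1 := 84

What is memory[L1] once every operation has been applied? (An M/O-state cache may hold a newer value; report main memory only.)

[1] P2: store L2 := 1 | P0:I, P1:I, P2:M(1) | bus: BusRdX
[2] P0: store L1 := 7 | P0:M(7), P1:I, P2:I | bus: BusRdX
[3] P0: load  L0 | P0:E(50), P1:I, P2:I | bus: BusRd
[4] P2: load  L1 | P0:S(7), P1:I, P2:S(7) | bus: BusRd,Flush
[5] P0: store L1 := 76 | P0:M(76), P1:I, P2:I | bus: BusUpgr
[6] P2: store L1 := 87 | P0:I, P1:I, P2:M(87) | bus: BusRdX,Flush
[7] P1: load  L1 | P0:I, P1:S(87), P2:S(87) | bus: BusRd,Flush
[8] P0: load  L1 | P0:S(87), P1:S(87), P2:S(87) | bus: BusRd
[9] P0: store L1 := 71 | P0:M(71), P1:I, P2:I | bus: BusUpgr
[10] P2: load  L2 | P0:I, P1:I, P2:M(1) | bus: none
[11] P1: load  L0 | P0:S(50), P1:S(50), P2:I | bus: BusRd
[12] P1: load  L0 | P0:S(50), P1:S(50), P2:I | bus: none
[13] P1: store L1 := 49 | P0:I, P1:M(49), P2:I | bus: BusRdX,Flush
[14] P1: load  L1 | P0:I, P1:M(49), P2:I | bus: none
[15] P2: load  L2 | P0:I, P1:I, P2:M(1) | bus: none
[16] P1: load  L2 | P0:I, P1:S(1), P2:S(1) | bus: BusRd,Flush
[17] P2: store L1 := 84 | P0:I, P1:I, P2:M(84) | bus: BusRdX,Flush

memory[L1] = 49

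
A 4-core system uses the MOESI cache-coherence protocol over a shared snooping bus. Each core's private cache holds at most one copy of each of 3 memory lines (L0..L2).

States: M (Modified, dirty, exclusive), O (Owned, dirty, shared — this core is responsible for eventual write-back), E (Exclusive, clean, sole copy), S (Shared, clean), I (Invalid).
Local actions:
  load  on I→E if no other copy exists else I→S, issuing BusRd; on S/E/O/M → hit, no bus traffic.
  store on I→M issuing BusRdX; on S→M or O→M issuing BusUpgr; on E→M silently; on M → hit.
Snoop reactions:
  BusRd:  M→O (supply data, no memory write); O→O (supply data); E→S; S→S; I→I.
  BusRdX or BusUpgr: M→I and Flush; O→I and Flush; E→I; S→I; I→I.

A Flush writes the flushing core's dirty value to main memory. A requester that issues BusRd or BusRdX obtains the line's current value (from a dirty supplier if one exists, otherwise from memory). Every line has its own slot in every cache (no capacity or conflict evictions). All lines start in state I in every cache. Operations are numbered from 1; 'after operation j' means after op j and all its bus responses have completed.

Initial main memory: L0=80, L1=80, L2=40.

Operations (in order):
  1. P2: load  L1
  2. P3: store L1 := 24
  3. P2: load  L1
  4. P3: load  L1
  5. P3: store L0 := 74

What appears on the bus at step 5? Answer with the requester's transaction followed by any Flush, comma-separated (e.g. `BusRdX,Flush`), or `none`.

[1] P2: load  L1 | P0:I, P1:I, P2:E(80), P3:I | bus: BusRd
[2] P3: store L1 := 24 | P0:I, P1:I, P2:I, P3:M(24) | bus: BusRdX
[3] P2: load  L1 | P0:I, P1:I, P2:S(24), P3:O(24) | bus: BusRd
[4] P3: load  L1 | P0:I, P1:I, P2:S(24), P3:O(24) | bus: none
[5] P3: store L0 := 74 | P0:I, P1:I, P2:I, P3:M(74) | bus: BusRdX

bus = BusRdX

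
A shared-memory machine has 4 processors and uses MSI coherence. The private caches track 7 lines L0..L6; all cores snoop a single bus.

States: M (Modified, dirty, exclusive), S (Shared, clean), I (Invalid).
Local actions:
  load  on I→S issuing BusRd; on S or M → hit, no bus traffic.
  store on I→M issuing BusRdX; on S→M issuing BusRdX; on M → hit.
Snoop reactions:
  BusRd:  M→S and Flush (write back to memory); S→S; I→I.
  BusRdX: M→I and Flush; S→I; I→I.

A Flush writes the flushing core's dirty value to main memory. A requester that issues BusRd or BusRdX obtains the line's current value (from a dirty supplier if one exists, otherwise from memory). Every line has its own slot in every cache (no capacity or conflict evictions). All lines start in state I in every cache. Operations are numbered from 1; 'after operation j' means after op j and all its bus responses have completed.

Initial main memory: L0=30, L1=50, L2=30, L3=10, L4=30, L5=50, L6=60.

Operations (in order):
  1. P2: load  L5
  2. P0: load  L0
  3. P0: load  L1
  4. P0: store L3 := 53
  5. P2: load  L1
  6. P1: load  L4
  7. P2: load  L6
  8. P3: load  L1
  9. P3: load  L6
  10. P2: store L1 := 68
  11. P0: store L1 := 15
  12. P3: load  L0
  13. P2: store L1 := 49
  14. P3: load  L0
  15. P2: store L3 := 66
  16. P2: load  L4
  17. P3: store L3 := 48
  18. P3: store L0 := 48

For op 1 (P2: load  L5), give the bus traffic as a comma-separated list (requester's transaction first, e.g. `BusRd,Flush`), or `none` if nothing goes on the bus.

step 1: P2: load  L5  ⟶  IISI  (L5)  txn=BusRd  M[L5]=50
step 2: P0: load  L0  ⟶  SIII  (L0)  txn=BusRd  M[L0]=30
step 3: P0: load  L1  ⟶  SIII  (L1)  txn=BusRd  M[L1]=50
step 4: P0: store L3 := 53  ⟶  MIII  (L3)  txn=BusRdX  M[L3]=10
step 5: P2: load  L1  ⟶  SISI  (L1)  txn=BusRd  M[L1]=50
step 6: P1: load  L4  ⟶  ISII  (L4)  txn=BusRd  M[L4]=30
step 7: P2: load  L6  ⟶  IISI  (L6)  txn=BusRd  M[L6]=60
step 8: P3: load  L1  ⟶  SISS  (L1)  txn=BusRd  M[L1]=50
step 9: P3: load  L6  ⟶  IISS  (L6)  txn=BusRd  M[L6]=60
step 10: P2: store L1 := 68  ⟶  IIMI  (L1)  txn=BusRdX  M[L1]=50
step 11: P0: store L1 := 15  ⟶  MIII  (L1)  txn=BusRdX+Flush  M[L1]=68
step 12: P3: load  L0  ⟶  SIIS  (L0)  txn=BusRd  M[L0]=30
step 13: P2: store L1 := 49  ⟶  IIMI  (L1)  txn=BusRdX+Flush  M[L1]=15
step 14: P3: load  L0  ⟶  SIIS  (L0)  txn=∅  M[L0]=30
step 15: P2: store L3 := 66  ⟶  IIMI  (L3)  txn=BusRdX+Flush  M[L3]=53
step 16: P2: load  L4  ⟶  ISSI  (L4)  txn=BusRd  M[L4]=30
step 17: P3: store L3 := 48  ⟶  IIIM  (L3)  txn=BusRdX+Flush  M[L3]=66
step 18: P3: store L0 := 48  ⟶  IIIM  (L0)  txn=BusRdX  M[L0]=30

bus = BusRd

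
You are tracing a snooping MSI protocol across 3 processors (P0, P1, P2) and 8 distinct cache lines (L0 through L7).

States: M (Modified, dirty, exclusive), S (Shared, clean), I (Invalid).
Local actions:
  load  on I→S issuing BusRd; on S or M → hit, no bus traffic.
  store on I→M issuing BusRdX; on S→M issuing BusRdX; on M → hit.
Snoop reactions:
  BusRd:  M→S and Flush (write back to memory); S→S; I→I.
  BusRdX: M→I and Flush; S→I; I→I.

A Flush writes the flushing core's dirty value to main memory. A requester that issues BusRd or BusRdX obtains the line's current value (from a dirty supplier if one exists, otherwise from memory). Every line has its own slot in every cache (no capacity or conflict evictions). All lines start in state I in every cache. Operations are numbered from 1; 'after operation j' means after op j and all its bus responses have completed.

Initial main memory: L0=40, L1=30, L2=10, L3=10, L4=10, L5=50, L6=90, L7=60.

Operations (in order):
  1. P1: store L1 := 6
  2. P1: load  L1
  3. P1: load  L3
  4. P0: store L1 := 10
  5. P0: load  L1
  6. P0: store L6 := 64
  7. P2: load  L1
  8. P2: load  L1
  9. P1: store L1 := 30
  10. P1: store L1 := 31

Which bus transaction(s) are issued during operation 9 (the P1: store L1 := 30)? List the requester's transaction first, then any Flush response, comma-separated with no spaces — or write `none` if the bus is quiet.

bus = BusRdX

step 1: P1: store L1 := 6  ⟶  IMI  (L1)  txn=BusRdX  M[L1]=30
step 2: P1: load  L1  ⟶  IMI  (L1)  txn=∅  M[L1]=30
step 3: P1: load  L3  ⟶  ISI  (L3)  txn=BusRd  M[L3]=10
step 4: P0: store L1 := 10  ⟶  MII  (L1)  txn=BusRdX+Flush  M[L1]=6
step 5: P0: load  L1  ⟶  MII  (L1)  txn=∅  M[L1]=6
step 6: P0: store L6 := 64  ⟶  MII  (L6)  txn=BusRdX  M[L6]=90
step 7: P2: load  L1  ⟶  SIS  (L1)  txn=BusRd+Flush  M[L1]=10
step 8: P2: load  L1  ⟶  SIS  (L1)  txn=∅  M[L1]=10
step 9: P1: store L1 := 30  ⟶  IMI  (L1)  txn=BusRdX  M[L1]=10
step 10: P1: store L1 := 31  ⟶  IMI  (L1)  txn=∅  M[L1]=10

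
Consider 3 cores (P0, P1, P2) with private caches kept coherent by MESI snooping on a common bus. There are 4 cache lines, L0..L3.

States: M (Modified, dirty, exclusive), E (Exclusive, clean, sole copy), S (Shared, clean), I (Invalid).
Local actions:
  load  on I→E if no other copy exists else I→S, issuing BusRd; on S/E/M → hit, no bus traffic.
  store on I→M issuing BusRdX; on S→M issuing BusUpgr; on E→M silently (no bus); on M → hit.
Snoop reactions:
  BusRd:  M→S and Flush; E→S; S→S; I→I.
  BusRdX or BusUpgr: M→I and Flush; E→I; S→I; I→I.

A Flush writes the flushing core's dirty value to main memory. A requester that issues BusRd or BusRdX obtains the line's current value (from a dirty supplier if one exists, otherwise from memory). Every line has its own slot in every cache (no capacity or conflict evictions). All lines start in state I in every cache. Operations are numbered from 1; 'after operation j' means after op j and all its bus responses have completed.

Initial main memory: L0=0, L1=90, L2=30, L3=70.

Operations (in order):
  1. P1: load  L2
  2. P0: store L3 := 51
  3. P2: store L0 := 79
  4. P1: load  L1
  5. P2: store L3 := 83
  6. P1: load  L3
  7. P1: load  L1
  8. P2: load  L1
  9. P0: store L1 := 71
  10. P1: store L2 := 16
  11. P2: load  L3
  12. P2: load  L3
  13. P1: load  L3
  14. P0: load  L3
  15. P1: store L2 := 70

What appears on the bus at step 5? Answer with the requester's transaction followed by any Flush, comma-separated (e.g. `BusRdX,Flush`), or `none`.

[1] P1: load  L2 | P0:I, P1:E(30), P2:I | bus: BusRd
[2] P0: store L3 := 51 | P0:M(51), P1:I, P2:I | bus: BusRdX
[3] P2: store L0 := 79 | P0:I, P1:I, P2:M(79) | bus: BusRdX
[4] P1: load  L1 | P0:I, P1:E(90), P2:I | bus: BusRd
[5] P2: store L3 := 83 | P0:I, P1:I, P2:M(83) | bus: BusRdX,Flush
[6] P1: load  L3 | P0:I, P1:S(83), P2:S(83) | bus: BusRd,Flush
[7] P1: load  L1 | P0:I, P1:E(90), P2:I | bus: none
[8] P2: load  L1 | P0:I, P1:S(90), P2:S(90) | bus: BusRd
[9] P0: store L1 := 71 | P0:M(71), P1:I, P2:I | bus: BusRdX
[10] P1: store L2 := 16 | P0:I, P1:M(16), P2:I | bus: none
[11] P2: load  L3 | P0:I, P1:S(83), P2:S(83) | bus: none
[12] P2: load  L3 | P0:I, P1:S(83), P2:S(83) | bus: none
[13] P1: load  L3 | P0:I, P1:S(83), P2:S(83) | bus: none
[14] P0: load  L3 | P0:S(83), P1:S(83), P2:S(83) | bus: BusRd
[15] P1: store L2 := 70 | P0:I, P1:M(70), P2:I | bus: none

bus = BusRdX,Flush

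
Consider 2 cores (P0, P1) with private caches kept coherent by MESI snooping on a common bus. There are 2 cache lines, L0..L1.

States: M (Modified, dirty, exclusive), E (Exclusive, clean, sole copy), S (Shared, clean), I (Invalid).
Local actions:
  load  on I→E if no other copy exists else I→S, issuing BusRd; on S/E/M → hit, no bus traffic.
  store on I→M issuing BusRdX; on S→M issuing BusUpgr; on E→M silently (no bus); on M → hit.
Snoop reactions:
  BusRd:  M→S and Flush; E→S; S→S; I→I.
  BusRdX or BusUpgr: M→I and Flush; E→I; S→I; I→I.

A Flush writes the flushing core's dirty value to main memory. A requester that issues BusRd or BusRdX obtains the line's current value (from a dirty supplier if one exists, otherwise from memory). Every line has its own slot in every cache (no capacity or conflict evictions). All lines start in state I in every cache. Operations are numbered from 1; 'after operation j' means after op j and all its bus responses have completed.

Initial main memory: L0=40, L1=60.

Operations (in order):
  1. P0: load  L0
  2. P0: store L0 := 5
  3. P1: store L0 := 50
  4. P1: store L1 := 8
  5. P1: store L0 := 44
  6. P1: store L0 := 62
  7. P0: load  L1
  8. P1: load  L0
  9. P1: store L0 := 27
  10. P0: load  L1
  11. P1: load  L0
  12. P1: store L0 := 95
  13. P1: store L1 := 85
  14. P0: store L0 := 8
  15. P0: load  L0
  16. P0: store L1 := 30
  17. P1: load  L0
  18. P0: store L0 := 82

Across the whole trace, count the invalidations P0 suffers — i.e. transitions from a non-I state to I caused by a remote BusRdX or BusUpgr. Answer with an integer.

  op1 P0: load  L0 → E/I on L0; bus BusRd; mem=40
  op2 P0: store L0 := 5 → M/I on L0; bus (none); mem=40
  op3 P1: store L0 := 50 → I/M on L0; bus BusRdX Flush; mem=5
  op4 P1: store L1 := 8 → I/M on L1; bus BusRdX; mem=60
  op5 P1: store L0 := 44 → I/M on L0; bus (none); mem=5
  op6 P1: store L0 := 62 → I/M on L0; bus (none); mem=5
  op7 P0: load  L1 → S/S on L1; bus BusRd Flush; mem=8
  op8 P1: load  L0 → I/M on L0; bus (none); mem=5
  op9 P1: store L0 := 27 → I/M on L0; bus (none); mem=5
  op10 P0: load  L1 → S/S on L1; bus (none); mem=8
  op11 P1: load  L0 → I/M on L0; bus (none); mem=5
  op12 P1: store L0 := 95 → I/M on L0; bus (none); mem=5
  op13 P1: store L1 := 85 → I/M on L1; bus BusUpgr; mem=8
  op14 P0: store L0 := 8 → M/I on L0; bus BusRdX Flush; mem=95
  op15 P0: load  L0 → M/I on L0; bus (none); mem=95
  op16 P0: store L1 := 30 → M/I on L1; bus BusRdX Flush; mem=85
  op17 P1: load  L0 → S/S on L0; bus BusRd Flush; mem=8
  op18 P0: store L0 := 82 → M/I on L0; bus BusUpgr; mem=8

invalidations = 2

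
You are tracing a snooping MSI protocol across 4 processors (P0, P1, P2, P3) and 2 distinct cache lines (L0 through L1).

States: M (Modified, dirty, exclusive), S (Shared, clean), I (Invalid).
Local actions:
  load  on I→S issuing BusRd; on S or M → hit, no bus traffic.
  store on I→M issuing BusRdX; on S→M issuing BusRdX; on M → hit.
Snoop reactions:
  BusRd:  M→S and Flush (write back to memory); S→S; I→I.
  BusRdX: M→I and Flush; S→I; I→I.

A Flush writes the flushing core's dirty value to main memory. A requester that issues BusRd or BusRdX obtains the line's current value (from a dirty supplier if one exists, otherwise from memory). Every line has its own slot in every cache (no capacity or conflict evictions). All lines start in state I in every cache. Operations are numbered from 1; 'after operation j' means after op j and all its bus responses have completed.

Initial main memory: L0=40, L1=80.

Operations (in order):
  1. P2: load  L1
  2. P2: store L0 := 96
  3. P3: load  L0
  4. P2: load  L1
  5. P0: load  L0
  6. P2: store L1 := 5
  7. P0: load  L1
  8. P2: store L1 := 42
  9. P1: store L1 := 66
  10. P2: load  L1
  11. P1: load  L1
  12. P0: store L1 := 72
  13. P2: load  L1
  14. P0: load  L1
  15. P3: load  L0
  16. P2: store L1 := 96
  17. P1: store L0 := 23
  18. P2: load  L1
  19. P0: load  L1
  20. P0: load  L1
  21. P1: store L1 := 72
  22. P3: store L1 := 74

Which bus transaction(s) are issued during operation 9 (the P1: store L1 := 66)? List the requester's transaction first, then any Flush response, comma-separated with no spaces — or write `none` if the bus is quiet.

bus = BusRdX,Flush

1. P2: load  L1  bus=[BusRd]  L1: P0=I P1=I P2=S P3=I  mem[L1]=80
2. P2: store L0 := 96  bus=[BusRdX]  L0: P0=I P1=I P2=M P3=I  mem[L0]=40
3. P3: load  L0  bus=[BusRd,Flush]  L0: P0=I P1=I P2=S P3=S  mem[L0]=96
4. P2: load  L1  bus=[-]  L1: P0=I P1=I P2=S P3=I  mem[L1]=80
5. P0: load  L0  bus=[BusRd]  L0: P0=S P1=I P2=S P3=S  mem[L0]=96
6. P2: store L1 := 5  bus=[BusRdX]  L1: P0=I P1=I P2=M P3=I  mem[L1]=80
7. P0: load  L1  bus=[BusRd,Flush]  L1: P0=S P1=I P2=S P3=I  mem[L1]=5
8. P2: store L1 := 42  bus=[BusRdX]  L1: P0=I P1=I P2=M P3=I  mem[L1]=5
9. P1: store L1 := 66  bus=[BusRdX,Flush]  L1: P0=I P1=M P2=I P3=I  mem[L1]=42
10. P2: load  L1  bus=[BusRd,Flush]  L1: P0=I P1=S P2=S P3=I  mem[L1]=66
11. P1: load  L1  bus=[-]  L1: P0=I P1=S P2=S P3=I  mem[L1]=66
12. P0: store L1 := 72  bus=[BusRdX]  L1: P0=M P1=I P2=I P3=I  mem[L1]=66
13. P2: load  L1  bus=[BusRd,Flush]  L1: P0=S P1=I P2=S P3=I  mem[L1]=72
14. P0: load  L1  bus=[-]  L1: P0=S P1=I P2=S P3=I  mem[L1]=72
15. P3: load  L0  bus=[-]  L0: P0=S P1=I P2=S P3=S  mem[L0]=96
16. P2: store L1 := 96  bus=[BusRdX]  L1: P0=I P1=I P2=M P3=I  mem[L1]=72
17. P1: store L0 := 23  bus=[BusRdX]  L0: P0=I P1=M P2=I P3=I  mem[L0]=96
18. P2: load  L1  bus=[-]  L1: P0=I P1=I P2=M P3=I  mem[L1]=72
19. P0: load  L1  bus=[BusRd,Flush]  L1: P0=S P1=I P2=S P3=I  mem[L1]=96
20. P0: load  L1  bus=[-]  L1: P0=S P1=I P2=S P3=I  mem[L1]=96
21. P1: store L1 := 72  bus=[BusRdX]  L1: P0=I P1=M P2=I P3=I  mem[L1]=96
22. P3: store L1 := 74  bus=[BusRdX,Flush]  L1: P0=I P1=I P2=I P3=M  mem[L1]=72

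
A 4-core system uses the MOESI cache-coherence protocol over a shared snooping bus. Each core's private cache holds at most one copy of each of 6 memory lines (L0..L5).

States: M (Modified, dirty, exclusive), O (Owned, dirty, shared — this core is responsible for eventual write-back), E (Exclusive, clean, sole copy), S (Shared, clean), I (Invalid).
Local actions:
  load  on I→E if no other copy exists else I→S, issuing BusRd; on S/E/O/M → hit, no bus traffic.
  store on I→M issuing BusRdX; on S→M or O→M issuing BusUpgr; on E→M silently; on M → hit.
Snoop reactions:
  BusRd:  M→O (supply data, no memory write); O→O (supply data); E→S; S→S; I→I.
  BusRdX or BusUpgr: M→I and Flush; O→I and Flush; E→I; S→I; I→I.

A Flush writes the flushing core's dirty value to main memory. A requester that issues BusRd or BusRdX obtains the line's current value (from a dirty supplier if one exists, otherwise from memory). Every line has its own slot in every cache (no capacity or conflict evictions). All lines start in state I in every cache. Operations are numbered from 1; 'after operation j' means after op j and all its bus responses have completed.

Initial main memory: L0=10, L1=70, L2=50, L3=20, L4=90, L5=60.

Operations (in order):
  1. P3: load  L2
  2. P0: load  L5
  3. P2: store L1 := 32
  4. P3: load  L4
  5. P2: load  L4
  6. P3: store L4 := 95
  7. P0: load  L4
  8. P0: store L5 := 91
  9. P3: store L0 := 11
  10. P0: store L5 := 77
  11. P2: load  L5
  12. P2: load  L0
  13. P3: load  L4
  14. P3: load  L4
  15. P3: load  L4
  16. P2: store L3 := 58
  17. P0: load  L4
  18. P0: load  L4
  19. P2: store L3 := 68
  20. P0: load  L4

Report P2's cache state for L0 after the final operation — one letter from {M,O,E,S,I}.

state = S

  op1 P3: load  L2 → I/I/I/E on L2; bus BusRd; mem=50
  op2 P0: load  L5 → E/I/I/I on L5; bus BusRd; mem=60
  op3 P2: store L1 := 32 → I/I/M/I on L1; bus BusRdX; mem=70
  op4 P3: load  L4 → I/I/I/E on L4; bus BusRd; mem=90
  op5 P2: load  L4 → I/I/S/S on L4; bus BusRd; mem=90
  op6 P3: store L4 := 95 → I/I/I/M on L4; bus BusUpgr; mem=90
  op7 P0: load  L4 → S/I/I/O on L4; bus BusRd; mem=90
  op8 P0: store L5 := 91 → M/I/I/I on L5; bus (none); mem=60
  op9 P3: store L0 := 11 → I/I/I/M on L0; bus BusRdX; mem=10
  op10 P0: store L5 := 77 → M/I/I/I on L5; bus (none); mem=60
  op11 P2: load  L5 → O/I/S/I on L5; bus BusRd; mem=60
  op12 P2: load  L0 → I/I/S/O on L0; bus BusRd; mem=10
  op13 P3: load  L4 → S/I/I/O on L4; bus (none); mem=90
  op14 P3: load  L4 → S/I/I/O on L4; bus (none); mem=90
  op15 P3: load  L4 → S/I/I/O on L4; bus (none); mem=90
  op16 P2: store L3 := 58 → I/I/M/I on L3; bus BusRdX; mem=20
  op17 P0: load  L4 → S/I/I/O on L4; bus (none); mem=90
  op18 P0: load  L4 → S/I/I/O on L4; bus (none); mem=90
  op19 P2: store L3 := 68 → I/I/M/I on L3; bus (none); mem=20
  op20 P0: load  L4 → S/I/I/O on L4; bus (none); mem=90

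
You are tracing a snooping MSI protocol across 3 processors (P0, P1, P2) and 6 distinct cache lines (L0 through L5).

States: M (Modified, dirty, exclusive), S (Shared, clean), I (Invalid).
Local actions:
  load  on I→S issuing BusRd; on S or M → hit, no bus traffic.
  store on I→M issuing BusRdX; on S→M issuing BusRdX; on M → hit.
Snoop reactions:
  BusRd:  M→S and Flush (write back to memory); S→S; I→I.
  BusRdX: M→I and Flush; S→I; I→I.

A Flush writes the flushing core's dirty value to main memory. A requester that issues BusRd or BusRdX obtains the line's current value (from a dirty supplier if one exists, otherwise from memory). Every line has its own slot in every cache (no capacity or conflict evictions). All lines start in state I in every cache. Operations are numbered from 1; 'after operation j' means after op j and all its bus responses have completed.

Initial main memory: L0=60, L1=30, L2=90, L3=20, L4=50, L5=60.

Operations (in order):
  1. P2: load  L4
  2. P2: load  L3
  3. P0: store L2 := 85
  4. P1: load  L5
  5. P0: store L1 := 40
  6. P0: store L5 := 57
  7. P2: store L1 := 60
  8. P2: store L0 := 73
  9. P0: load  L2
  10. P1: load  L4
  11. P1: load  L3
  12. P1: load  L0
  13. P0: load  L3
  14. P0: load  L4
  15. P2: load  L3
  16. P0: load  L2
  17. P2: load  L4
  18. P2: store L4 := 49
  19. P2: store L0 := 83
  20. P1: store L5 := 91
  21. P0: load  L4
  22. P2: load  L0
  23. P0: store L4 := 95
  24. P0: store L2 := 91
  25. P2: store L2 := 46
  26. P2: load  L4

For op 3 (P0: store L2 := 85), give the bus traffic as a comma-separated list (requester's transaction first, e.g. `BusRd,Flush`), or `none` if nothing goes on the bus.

[1] P2: load  L4 | P0:I, P1:I, P2:S(50) | bus: BusRd
[2] P2: load  L3 | P0:I, P1:I, P2:S(20) | bus: BusRd
[3] P0: store L2 := 85 | P0:M(85), P1:I, P2:I | bus: BusRdX
[4] P1: load  L5 | P0:I, P1:S(60), P2:I | bus: BusRd
[5] P0: store L1 := 40 | P0:M(40), P1:I, P2:I | bus: BusRdX
[6] P0: store L5 := 57 | P0:M(57), P1:I, P2:I | bus: BusRdX
[7] P2: store L1 := 60 | P0:I, P1:I, P2:M(60) | bus: BusRdX,Flush
[8] P2: store L0 := 73 | P0:I, P1:I, P2:M(73) | bus: BusRdX
[9] P0: load  L2 | P0:M(85), P1:I, P2:I | bus: none
[10] P1: load  L4 | P0:I, P1:S(50), P2:S(50) | bus: BusRd
[11] P1: load  L3 | P0:I, P1:S(20), P2:S(20) | bus: BusRd
[12] P1: load  L0 | P0:I, P1:S(73), P2:S(73) | bus: BusRd,Flush
[13] P0: load  L3 | P0:S(20), P1:S(20), P2:S(20) | bus: BusRd
[14] P0: load  L4 | P0:S(50), P1:S(50), P2:S(50) | bus: BusRd
[15] P2: load  L3 | P0:S(20), P1:S(20), P2:S(20) | bus: none
[16] P0: load  L2 | P0:M(85), P1:I, P2:I | bus: none
[17] P2: load  L4 | P0:S(50), P1:S(50), P2:S(50) | bus: none
[18] P2: store L4 := 49 | P0:I, P1:I, P2:M(49) | bus: BusRdX
[19] P2: store L0 := 83 | P0:I, P1:I, P2:M(83) | bus: BusRdX
[20] P1: store L5 := 91 | P0:I, P1:M(91), P2:I | bus: BusRdX,Flush
[21] P0: load  L4 | P0:S(49), P1:I, P2:S(49) | bus: BusRd,Flush
[22] P2: load  L0 | P0:I, P1:I, P2:M(83) | bus: none
[23] P0: store L4 := 95 | P0:M(95), P1:I, P2:I | bus: BusRdX
[24] P0: store L2 := 91 | P0:M(91), P1:I, P2:I | bus: none
[25] P2: store L2 := 46 | P0:I, P1:I, P2:M(46) | bus: BusRdX,Flush
[26] P2: load  L4 | P0:S(95), P1:I, P2:S(95) | bus: BusRd,Flush

bus = BusRdX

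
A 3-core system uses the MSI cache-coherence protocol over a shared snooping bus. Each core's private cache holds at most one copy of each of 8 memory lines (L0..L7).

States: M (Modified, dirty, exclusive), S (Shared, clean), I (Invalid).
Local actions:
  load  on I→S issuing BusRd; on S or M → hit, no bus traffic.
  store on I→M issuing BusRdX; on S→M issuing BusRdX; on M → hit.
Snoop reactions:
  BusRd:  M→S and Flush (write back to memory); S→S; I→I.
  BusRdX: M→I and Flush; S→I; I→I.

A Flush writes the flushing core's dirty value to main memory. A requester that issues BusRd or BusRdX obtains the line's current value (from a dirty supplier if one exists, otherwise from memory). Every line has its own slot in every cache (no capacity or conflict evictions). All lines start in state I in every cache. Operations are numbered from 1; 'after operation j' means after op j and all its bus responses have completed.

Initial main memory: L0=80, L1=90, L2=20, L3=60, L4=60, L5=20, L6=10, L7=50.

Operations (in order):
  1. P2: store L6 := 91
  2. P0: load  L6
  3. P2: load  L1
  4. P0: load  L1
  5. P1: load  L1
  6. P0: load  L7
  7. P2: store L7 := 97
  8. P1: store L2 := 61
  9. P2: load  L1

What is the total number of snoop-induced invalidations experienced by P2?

  op1 P2: store L6 := 91 → I/I/M on L6; bus BusRdX; mem=10
  op2 P0: load  L6 → S/I/S on L6; bus BusRd Flush; mem=91
  op3 P2: load  L1 → I/I/S on L1; bus BusRd; mem=90
  op4 P0: load  L1 → S/I/S on L1; bus BusRd; mem=90
  op5 P1: load  L1 → S/S/S on L1; bus BusRd; mem=90
  op6 P0: load  L7 → S/I/I on L7; bus BusRd; mem=50
  op7 P2: store L7 := 97 → I/I/M on L7; bus BusRdX; mem=50
  op8 P1: store L2 := 61 → I/M/I on L2; bus BusRdX; mem=20
  op9 P2: load  L1 → S/S/S on L1; bus (none); mem=90

invalidations = 0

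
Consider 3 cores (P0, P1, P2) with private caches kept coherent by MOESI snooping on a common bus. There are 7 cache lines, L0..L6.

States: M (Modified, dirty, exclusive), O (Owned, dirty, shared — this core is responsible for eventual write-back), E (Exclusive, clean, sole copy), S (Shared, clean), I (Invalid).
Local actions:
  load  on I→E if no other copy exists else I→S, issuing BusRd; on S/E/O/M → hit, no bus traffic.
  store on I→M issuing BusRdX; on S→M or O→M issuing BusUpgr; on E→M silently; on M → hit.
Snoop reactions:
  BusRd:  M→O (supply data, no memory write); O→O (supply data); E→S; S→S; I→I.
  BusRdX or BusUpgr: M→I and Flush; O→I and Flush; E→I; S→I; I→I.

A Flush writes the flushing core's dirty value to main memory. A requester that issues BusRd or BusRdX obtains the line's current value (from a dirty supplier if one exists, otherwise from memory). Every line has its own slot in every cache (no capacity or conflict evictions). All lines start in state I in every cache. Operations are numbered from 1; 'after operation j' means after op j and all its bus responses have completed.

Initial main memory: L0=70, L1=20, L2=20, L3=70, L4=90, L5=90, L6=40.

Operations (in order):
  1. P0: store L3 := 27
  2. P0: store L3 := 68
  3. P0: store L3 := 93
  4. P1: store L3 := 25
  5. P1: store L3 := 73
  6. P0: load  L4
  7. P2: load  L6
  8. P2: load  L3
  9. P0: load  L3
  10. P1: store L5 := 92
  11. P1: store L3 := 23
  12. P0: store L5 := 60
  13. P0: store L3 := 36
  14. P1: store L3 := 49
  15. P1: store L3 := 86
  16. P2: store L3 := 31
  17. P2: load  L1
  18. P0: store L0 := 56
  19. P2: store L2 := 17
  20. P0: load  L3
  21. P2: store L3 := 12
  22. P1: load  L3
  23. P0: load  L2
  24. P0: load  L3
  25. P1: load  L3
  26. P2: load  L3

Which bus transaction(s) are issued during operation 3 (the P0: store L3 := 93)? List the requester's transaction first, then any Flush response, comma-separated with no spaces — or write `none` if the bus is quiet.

  op1 P0: store L3 := 27 → M/I/I on L3; bus BusRdX; mem=70
  op2 P0: store L3 := 68 → M/I/I on L3; bus (none); mem=70
  op3 P0: store L3 := 93 → M/I/I on L3; bus (none); mem=70
  op4 P1: store L3 := 25 → I/M/I on L3; bus BusRdX Flush; mem=93
  op5 P1: store L3 := 73 → I/M/I on L3; bus (none); mem=93
  op6 P0: load  L4 → E/I/I on L4; bus BusRd; mem=90
  op7 P2: load  L6 → I/I/E on L6; bus BusRd; mem=40
  op8 P2: load  L3 → I/O/S on L3; bus BusRd; mem=93
  op9 P0: load  L3 → S/O/S on L3; bus BusRd; mem=93
  op10 P1: store L5 := 92 → I/M/I on L5; bus BusRdX; mem=90
  op11 P1: store L3 := 23 → I/M/I on L3; bus BusUpgr; mem=93
  op12 P0: store L5 := 60 → M/I/I on L5; bus BusRdX Flush; mem=92
  op13 P0: store L3 := 36 → M/I/I on L3; bus BusRdX Flush; mem=23
  op14 P1: store L3 := 49 → I/M/I on L3; bus BusRdX Flush; mem=36
  op15 P1: store L3 := 86 → I/M/I on L3; bus (none); mem=36
  op16 P2: store L3 := 31 → I/I/M on L3; bus BusRdX Flush; mem=86
  op17 P2: load  L1 → I/I/E on L1; bus BusRd; mem=20
  op18 P0: store L0 := 56 → M/I/I on L0; bus BusRdX; mem=70
  op19 P2: store L2 := 17 → I/I/M on L2; bus BusRdX; mem=20
  op20 P0: load  L3 → S/I/O on L3; bus BusRd; mem=86
  op21 P2: store L3 := 12 → I/I/M on L3; bus BusUpgr; mem=86
  op22 P1: load  L3 → I/S/O on L3; bus BusRd; mem=86
  op23 P0: load  L2 → S/I/O on L2; bus BusRd; mem=20
  op24 P0: load  L3 → S/S/O on L3; bus BusRd; mem=86
  op25 P1: load  L3 → S/S/O on L3; bus (none); mem=86
  op26 P2: load  L3 → S/S/O on L3; bus (none); mem=86

bus = none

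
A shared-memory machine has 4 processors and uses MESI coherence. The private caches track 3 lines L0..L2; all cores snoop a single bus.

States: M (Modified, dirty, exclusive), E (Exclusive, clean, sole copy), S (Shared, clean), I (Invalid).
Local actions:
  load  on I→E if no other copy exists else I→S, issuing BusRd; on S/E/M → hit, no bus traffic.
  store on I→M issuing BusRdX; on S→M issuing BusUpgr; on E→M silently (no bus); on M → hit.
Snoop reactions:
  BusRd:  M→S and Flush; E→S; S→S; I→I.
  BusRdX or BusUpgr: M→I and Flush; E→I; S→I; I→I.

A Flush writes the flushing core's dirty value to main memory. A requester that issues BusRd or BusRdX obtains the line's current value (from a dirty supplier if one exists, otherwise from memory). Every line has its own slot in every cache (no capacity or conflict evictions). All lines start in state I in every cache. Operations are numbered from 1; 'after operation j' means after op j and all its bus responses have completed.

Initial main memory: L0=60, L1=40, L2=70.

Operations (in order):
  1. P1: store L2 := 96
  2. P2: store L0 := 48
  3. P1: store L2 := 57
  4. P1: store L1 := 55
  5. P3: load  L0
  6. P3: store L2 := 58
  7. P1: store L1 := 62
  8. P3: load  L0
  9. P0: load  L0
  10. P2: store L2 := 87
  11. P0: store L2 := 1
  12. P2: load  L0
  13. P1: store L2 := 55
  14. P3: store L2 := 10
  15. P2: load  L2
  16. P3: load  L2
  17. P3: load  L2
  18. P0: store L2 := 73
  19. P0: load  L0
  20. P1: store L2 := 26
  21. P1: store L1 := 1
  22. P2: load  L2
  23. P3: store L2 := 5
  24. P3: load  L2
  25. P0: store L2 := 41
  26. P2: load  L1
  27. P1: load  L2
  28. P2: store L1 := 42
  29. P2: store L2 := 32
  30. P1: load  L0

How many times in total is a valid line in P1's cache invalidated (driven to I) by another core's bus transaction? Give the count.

invalidations = 5

  op1 P1: store L2 := 96 → I/M/I/I on L2; bus BusRdX; mem=70
  op2 P2: store L0 := 48 → I/I/M/I on L0; bus BusRdX; mem=60
  op3 P1: store L2 := 57 → I/M/I/I on L2; bus (none); mem=70
  op4 P1: store L1 := 55 → I/M/I/I on L1; bus BusRdX; mem=40
  op5 P3: load  L0 → I/I/S/S on L0; bus BusRd Flush; mem=48
  op6 P3: store L2 := 58 → I/I/I/M on L2; bus BusRdX Flush; mem=57
  op7 P1: store L1 := 62 → I/M/I/I on L1; bus (none); mem=40
  op8 P3: load  L0 → I/I/S/S on L0; bus (none); mem=48
  op9 P0: load  L0 → S/I/S/S on L0; bus BusRd; mem=48
  op10 P2: store L2 := 87 → I/I/M/I on L2; bus BusRdX Flush; mem=58
  op11 P0: store L2 := 1 → M/I/I/I on L2; bus BusRdX Flush; mem=87
  op12 P2: load  L0 → S/I/S/S on L0; bus (none); mem=48
  op13 P1: store L2 := 55 → I/M/I/I on L2; bus BusRdX Flush; mem=1
  op14 P3: store L2 := 10 → I/I/I/M on L2; bus BusRdX Flush; mem=55
  op15 P2: load  L2 → I/I/S/S on L2; bus BusRd Flush; mem=10
  op16 P3: load  L2 → I/I/S/S on L2; bus (none); mem=10
  op17 P3: load  L2 → I/I/S/S on L2; bus (none); mem=10
  op18 P0: store L2 := 73 → M/I/I/I on L2; bus BusRdX; mem=10
  op19 P0: load  L0 → S/I/S/S on L0; bus (none); mem=48
  op20 P1: store L2 := 26 → I/M/I/I on L2; bus BusRdX Flush; mem=73
  op21 P1: store L1 := 1 → I/M/I/I on L1; bus (none); mem=40
  op22 P2: load  L2 → I/S/S/I on L2; bus BusRd Flush; mem=26
  op23 P3: store L2 := 5 → I/I/I/M on L2; bus BusRdX; mem=26
  op24 P3: load  L2 → I/I/I/M on L2; bus (none); mem=26
  op25 P0: store L2 := 41 → M/I/I/I on L2; bus BusRdX Flush; mem=5
  op26 P2: load  L1 → I/S/S/I on L1; bus BusRd Flush; mem=1
  op27 P1: load  L2 → S/S/I/I on L2; bus BusRd Flush; mem=41
  op28 P2: store L1 := 42 → I/I/M/I on L1; bus BusUpgr; mem=1
  op29 P2: store L2 := 32 → I/I/M/I on L2; bus BusRdX; mem=41
  op30 P1: load  L0 → S/S/S/S on L0; bus BusRd; mem=48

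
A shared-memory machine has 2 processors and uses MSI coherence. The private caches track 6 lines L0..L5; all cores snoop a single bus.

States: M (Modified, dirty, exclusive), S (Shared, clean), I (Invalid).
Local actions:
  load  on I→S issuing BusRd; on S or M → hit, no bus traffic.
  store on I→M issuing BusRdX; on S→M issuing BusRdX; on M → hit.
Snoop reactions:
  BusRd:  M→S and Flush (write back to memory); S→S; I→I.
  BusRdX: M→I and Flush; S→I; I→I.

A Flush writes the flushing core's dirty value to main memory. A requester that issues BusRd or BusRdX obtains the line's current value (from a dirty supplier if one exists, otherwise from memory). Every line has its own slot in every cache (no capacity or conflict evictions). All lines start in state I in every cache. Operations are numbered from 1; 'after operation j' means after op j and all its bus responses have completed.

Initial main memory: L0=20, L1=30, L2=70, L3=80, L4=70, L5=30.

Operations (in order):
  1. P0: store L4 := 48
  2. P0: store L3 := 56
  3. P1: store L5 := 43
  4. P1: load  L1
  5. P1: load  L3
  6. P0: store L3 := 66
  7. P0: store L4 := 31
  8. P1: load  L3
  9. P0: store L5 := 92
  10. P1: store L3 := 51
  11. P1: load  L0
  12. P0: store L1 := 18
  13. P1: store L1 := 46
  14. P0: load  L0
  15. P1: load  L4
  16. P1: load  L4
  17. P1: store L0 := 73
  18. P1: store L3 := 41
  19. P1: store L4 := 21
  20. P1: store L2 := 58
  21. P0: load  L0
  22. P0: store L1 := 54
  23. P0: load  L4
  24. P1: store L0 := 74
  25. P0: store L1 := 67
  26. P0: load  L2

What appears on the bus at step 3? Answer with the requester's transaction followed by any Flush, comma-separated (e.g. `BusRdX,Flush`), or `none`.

bus = BusRdX

  op1 P0: store L4 := 48 → M/I on L4; bus BusRdX; mem=70
  op2 P0: store L3 := 56 → M/I on L3; bus BusRdX; mem=80
  op3 P1: store L5 := 43 → I/M on L5; bus BusRdX; mem=30
  op4 P1: load  L1 → I/S on L1; bus BusRd; mem=30
  op5 P1: load  L3 → S/S on L3; bus BusRd Flush; mem=56
  op6 P0: store L3 := 66 → M/I on L3; bus BusRdX; mem=56
  op7 P0: store L4 := 31 → M/I on L4; bus (none); mem=70
  op8 P1: load  L3 → S/S on L3; bus BusRd Flush; mem=66
  op9 P0: store L5 := 92 → M/I on L5; bus BusRdX Flush; mem=43
  op10 P1: store L3 := 51 → I/M on L3; bus BusRdX; mem=66
  op11 P1: load  L0 → I/S on L0; bus BusRd; mem=20
  op12 P0: store L1 := 18 → M/I on L1; bus BusRdX; mem=30
  op13 P1: store L1 := 46 → I/M on L1; bus BusRdX Flush; mem=18
  op14 P0: load  L0 → S/S on L0; bus BusRd; mem=20
  op15 P1: load  L4 → S/S on L4; bus BusRd Flush; mem=31
  op16 P1: load  L4 → S/S on L4; bus (none); mem=31
  op17 P1: store L0 := 73 → I/M on L0; bus BusRdX; mem=20
  op18 P1: store L3 := 41 → I/M on L3; bus (none); mem=66
  op19 P1: store L4 := 21 → I/M on L4; bus BusRdX; mem=31
  op20 P1: store L2 := 58 → I/M on L2; bus BusRdX; mem=70
  op21 P0: load  L0 → S/S on L0; bus BusRd Flush; mem=73
  op22 P0: store L1 := 54 → M/I on L1; bus BusRdX Flush; mem=46
  op23 P0: load  L4 → S/S on L4; bus BusRd Flush; mem=21
  op24 P1: store L0 := 74 → I/M on L0; bus BusRdX; mem=73
  op25 P0: store L1 := 67 → M/I on L1; bus (none); mem=46
  op26 P0: load  L2 → S/S on L2; bus BusRd Flush; mem=58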